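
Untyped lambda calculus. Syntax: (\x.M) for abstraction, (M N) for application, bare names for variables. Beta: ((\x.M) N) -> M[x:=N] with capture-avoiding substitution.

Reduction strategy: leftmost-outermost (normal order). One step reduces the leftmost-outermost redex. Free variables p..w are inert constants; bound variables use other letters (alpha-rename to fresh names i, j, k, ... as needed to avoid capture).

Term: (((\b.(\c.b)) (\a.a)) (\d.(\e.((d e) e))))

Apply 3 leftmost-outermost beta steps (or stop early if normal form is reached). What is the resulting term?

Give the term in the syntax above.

Step 0: (((\b.(\c.b)) (\a.a)) (\d.(\e.((d e) e))))
Step 1: ((\c.(\a.a)) (\d.(\e.((d e) e))))
Step 2: (\a.a)
Step 3: (normal form reached)

Answer: (\a.a)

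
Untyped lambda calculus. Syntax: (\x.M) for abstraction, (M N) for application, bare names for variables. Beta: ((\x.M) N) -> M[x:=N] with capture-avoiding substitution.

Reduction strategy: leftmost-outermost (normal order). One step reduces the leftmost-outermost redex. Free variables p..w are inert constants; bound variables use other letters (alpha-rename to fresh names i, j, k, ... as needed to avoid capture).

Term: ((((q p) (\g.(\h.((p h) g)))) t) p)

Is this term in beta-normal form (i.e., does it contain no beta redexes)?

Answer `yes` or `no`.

Term: ((((q p) (\g.(\h.((p h) g)))) t) p)
No beta redexes found.

Answer: yes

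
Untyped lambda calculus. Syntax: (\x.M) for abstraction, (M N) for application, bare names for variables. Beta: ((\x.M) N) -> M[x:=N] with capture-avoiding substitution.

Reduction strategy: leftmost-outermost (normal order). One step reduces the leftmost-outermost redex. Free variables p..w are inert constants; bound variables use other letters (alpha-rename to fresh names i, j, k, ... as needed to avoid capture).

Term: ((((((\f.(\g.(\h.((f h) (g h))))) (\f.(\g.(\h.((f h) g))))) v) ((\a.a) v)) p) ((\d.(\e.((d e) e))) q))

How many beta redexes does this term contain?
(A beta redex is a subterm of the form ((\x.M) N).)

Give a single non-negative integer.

Answer: 3

Derivation:
Term: ((((((\f.(\g.(\h.((f h) (g h))))) (\f.(\g.(\h.((f h) g))))) v) ((\a.a) v)) p) ((\d.(\e.((d e) e))) q))
  Redex: ((\f.(\g.(\h.((f h) (g h))))) (\f.(\g.(\h.((f h) g)))))
  Redex: ((\a.a) v)
  Redex: ((\d.(\e.((d e) e))) q)
Total redexes: 3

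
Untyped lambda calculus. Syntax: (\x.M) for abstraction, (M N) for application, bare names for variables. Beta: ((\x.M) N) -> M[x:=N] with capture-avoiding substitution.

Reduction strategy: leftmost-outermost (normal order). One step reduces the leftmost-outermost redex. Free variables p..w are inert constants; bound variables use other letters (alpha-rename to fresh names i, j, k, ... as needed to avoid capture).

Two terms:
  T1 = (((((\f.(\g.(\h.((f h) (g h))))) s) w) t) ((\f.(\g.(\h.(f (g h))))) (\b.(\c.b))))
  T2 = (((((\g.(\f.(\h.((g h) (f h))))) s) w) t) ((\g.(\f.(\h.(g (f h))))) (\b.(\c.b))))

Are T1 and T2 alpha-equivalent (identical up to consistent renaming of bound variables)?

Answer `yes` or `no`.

Answer: yes

Derivation:
Term 1: (((((\f.(\g.(\h.((f h) (g h))))) s) w) t) ((\f.(\g.(\h.(f (g h))))) (\b.(\c.b))))
Term 2: (((((\g.(\f.(\h.((g h) (f h))))) s) w) t) ((\g.(\f.(\h.(g (f h))))) (\b.(\c.b))))
Alpha-equivalence: compare structure up to binder renaming.
Result: True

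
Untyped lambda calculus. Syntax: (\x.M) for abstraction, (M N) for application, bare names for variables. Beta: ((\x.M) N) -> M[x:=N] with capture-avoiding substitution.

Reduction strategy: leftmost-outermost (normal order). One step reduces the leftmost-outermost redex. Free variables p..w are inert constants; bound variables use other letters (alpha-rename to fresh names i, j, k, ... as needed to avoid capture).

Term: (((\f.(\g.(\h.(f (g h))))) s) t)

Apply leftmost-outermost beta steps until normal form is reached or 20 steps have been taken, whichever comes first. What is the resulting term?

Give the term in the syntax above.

Step 0: (((\f.(\g.(\h.(f (g h))))) s) t)
Step 1: ((\g.(\h.(s (g h)))) t)
Step 2: (\h.(s (t h)))

Answer: (\h.(s (t h)))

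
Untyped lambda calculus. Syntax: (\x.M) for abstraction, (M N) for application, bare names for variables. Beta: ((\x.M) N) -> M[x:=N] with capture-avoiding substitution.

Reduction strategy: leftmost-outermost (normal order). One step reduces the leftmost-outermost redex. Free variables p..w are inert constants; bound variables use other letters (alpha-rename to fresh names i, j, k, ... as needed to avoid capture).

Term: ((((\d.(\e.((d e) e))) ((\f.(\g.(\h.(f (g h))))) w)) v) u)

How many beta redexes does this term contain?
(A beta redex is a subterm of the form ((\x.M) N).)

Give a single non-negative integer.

Answer: 2

Derivation:
Term: ((((\d.(\e.((d e) e))) ((\f.(\g.(\h.(f (g h))))) w)) v) u)
  Redex: ((\d.(\e.((d e) e))) ((\f.(\g.(\h.(f (g h))))) w))
  Redex: ((\f.(\g.(\h.(f (g h))))) w)
Total redexes: 2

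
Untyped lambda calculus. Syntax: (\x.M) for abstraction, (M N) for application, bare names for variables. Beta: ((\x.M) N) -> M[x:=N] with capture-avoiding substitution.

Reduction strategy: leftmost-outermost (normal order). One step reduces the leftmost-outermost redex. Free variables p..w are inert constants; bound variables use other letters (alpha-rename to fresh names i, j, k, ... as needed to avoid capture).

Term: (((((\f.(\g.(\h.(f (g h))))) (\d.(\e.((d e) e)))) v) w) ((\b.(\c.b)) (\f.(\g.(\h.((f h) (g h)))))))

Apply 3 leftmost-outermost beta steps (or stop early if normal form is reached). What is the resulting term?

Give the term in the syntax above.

Answer: (((\d.(\e.((d e) e))) (v w)) ((\b.(\c.b)) (\f.(\g.(\h.((f h) (g h)))))))

Derivation:
Step 0: (((((\f.(\g.(\h.(f (g h))))) (\d.(\e.((d e) e)))) v) w) ((\b.(\c.b)) (\f.(\g.(\h.((f h) (g h)))))))
Step 1: ((((\g.(\h.((\d.(\e.((d e) e))) (g h)))) v) w) ((\b.(\c.b)) (\f.(\g.(\h.((f h) (g h)))))))
Step 2: (((\h.((\d.(\e.((d e) e))) (v h))) w) ((\b.(\c.b)) (\f.(\g.(\h.((f h) (g h)))))))
Step 3: (((\d.(\e.((d e) e))) (v w)) ((\b.(\c.b)) (\f.(\g.(\h.((f h) (g h)))))))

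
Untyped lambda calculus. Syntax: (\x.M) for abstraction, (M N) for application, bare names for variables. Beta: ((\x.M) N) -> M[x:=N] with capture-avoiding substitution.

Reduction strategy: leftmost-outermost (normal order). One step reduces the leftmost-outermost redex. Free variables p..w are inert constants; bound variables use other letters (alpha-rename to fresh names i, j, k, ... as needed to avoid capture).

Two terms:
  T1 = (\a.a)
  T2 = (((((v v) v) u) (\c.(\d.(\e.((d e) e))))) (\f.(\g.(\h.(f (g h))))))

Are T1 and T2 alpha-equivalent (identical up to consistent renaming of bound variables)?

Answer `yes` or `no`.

Answer: no

Derivation:
Term 1: (\a.a)
Term 2: (((((v v) v) u) (\c.(\d.(\e.((d e) e))))) (\f.(\g.(\h.(f (g h))))))
Alpha-equivalence: compare structure up to binder renaming.
Result: False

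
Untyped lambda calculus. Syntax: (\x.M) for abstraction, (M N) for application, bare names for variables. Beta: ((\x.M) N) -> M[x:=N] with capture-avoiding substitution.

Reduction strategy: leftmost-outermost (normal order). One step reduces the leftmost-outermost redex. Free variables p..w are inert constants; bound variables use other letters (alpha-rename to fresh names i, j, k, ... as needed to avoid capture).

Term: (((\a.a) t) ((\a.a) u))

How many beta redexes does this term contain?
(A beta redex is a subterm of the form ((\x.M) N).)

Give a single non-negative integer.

Answer: 2

Derivation:
Term: (((\a.a) t) ((\a.a) u))
  Redex: ((\a.a) t)
  Redex: ((\a.a) u)
Total redexes: 2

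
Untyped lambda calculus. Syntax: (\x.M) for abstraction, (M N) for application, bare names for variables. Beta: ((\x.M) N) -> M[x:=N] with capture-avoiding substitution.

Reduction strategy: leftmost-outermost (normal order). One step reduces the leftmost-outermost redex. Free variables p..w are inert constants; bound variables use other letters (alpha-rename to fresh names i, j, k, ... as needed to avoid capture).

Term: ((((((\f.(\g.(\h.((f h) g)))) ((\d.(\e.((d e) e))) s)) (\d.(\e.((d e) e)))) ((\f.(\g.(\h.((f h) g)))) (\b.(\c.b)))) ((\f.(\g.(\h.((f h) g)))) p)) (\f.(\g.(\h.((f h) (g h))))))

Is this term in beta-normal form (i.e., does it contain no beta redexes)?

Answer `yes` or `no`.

Term: ((((((\f.(\g.(\h.((f h) g)))) ((\d.(\e.((d e) e))) s)) (\d.(\e.((d e) e)))) ((\f.(\g.(\h.((f h) g)))) (\b.(\c.b)))) ((\f.(\g.(\h.((f h) g)))) p)) (\f.(\g.(\h.((f h) (g h))))))
Found 4 beta redex(es).

Answer: no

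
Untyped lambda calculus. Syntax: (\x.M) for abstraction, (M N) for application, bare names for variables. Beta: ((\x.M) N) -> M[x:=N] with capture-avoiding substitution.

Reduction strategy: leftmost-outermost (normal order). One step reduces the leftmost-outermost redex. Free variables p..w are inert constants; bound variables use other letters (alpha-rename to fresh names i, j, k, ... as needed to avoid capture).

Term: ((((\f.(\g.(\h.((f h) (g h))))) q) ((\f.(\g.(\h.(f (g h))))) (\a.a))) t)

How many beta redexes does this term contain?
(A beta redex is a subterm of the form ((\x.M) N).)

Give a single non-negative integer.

Answer: 2

Derivation:
Term: ((((\f.(\g.(\h.((f h) (g h))))) q) ((\f.(\g.(\h.(f (g h))))) (\a.a))) t)
  Redex: ((\f.(\g.(\h.((f h) (g h))))) q)
  Redex: ((\f.(\g.(\h.(f (g h))))) (\a.a))
Total redexes: 2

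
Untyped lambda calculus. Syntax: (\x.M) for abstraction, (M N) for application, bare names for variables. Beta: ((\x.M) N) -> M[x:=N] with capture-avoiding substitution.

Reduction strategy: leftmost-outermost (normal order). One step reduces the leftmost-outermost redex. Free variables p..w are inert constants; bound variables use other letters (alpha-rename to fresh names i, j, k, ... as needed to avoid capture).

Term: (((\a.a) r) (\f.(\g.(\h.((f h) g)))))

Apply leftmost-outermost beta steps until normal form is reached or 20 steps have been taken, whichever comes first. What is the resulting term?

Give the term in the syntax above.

Answer: (r (\f.(\g.(\h.((f h) g)))))

Derivation:
Step 0: (((\a.a) r) (\f.(\g.(\h.((f h) g)))))
Step 1: (r (\f.(\g.(\h.((f h) g)))))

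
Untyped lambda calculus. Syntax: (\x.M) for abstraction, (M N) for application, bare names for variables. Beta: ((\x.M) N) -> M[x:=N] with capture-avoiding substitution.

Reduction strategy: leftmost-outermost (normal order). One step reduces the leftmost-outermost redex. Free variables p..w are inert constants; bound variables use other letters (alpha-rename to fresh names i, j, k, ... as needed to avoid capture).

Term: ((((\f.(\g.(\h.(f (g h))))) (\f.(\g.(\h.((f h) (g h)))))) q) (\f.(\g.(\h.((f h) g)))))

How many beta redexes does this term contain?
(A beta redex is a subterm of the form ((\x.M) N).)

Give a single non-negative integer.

Term: ((((\f.(\g.(\h.(f (g h))))) (\f.(\g.(\h.((f h) (g h)))))) q) (\f.(\g.(\h.((f h) g)))))
  Redex: ((\f.(\g.(\h.(f (g h))))) (\f.(\g.(\h.((f h) (g h))))))
Total redexes: 1

Answer: 1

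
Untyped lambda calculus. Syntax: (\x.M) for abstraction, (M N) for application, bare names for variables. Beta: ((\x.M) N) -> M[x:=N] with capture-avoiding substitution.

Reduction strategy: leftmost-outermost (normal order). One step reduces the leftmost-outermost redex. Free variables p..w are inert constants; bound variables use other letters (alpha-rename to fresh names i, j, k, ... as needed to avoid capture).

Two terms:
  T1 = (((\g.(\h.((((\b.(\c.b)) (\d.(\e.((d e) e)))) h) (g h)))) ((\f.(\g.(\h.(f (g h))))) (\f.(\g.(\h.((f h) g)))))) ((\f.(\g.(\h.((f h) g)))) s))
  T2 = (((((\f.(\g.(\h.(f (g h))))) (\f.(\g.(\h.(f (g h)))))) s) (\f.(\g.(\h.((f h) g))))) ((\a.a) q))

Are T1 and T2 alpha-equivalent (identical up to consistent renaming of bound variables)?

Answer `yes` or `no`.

Term 1: (((\g.(\h.((((\b.(\c.b)) (\d.(\e.((d e) e)))) h) (g h)))) ((\f.(\g.(\h.(f (g h))))) (\f.(\g.(\h.((f h) g)))))) ((\f.(\g.(\h.((f h) g)))) s))
Term 2: (((((\f.(\g.(\h.(f (g h))))) (\f.(\g.(\h.(f (g h)))))) s) (\f.(\g.(\h.((f h) g))))) ((\a.a) q))
Alpha-equivalence: compare structure up to binder renaming.
Result: False

Answer: no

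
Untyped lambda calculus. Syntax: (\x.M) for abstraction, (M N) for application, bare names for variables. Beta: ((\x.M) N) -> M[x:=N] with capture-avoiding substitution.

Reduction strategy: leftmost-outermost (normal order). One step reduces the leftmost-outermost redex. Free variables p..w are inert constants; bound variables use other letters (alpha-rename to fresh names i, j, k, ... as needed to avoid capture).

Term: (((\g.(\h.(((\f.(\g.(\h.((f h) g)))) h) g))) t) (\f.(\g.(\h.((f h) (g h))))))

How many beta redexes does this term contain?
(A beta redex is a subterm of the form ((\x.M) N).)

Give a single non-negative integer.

Answer: 2

Derivation:
Term: (((\g.(\h.(((\f.(\g.(\h.((f h) g)))) h) g))) t) (\f.(\g.(\h.((f h) (g h))))))
  Redex: ((\g.(\h.(((\f.(\g.(\h.((f h) g)))) h) g))) t)
  Redex: ((\f.(\g.(\h.((f h) g)))) h)
Total redexes: 2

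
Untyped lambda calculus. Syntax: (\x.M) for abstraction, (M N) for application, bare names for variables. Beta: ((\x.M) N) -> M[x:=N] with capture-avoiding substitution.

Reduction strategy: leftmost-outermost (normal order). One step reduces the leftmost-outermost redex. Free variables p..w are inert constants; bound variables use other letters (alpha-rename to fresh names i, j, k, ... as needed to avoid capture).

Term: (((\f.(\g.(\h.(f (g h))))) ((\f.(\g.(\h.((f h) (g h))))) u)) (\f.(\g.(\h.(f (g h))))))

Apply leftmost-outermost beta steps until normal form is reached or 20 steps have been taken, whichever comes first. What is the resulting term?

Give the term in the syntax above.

Answer: (\h.(\i.((u i) (\j.(h (i j))))))

Derivation:
Step 0: (((\f.(\g.(\h.(f (g h))))) ((\f.(\g.(\h.((f h) (g h))))) u)) (\f.(\g.(\h.(f (g h))))))
Step 1: ((\g.(\h.(((\f.(\g.(\h.((f h) (g h))))) u) (g h)))) (\f.(\g.(\h.(f (g h))))))
Step 2: (\h.(((\f.(\g.(\h.((f h) (g h))))) u) ((\f.(\g.(\h.(f (g h))))) h)))
Step 3: (\h.((\g.(\h.((u h) (g h)))) ((\f.(\g.(\h.(f (g h))))) h)))
Step 4: (\h.(\i.((u i) (((\f.(\g.(\h.(f (g h))))) h) i))))
Step 5: (\h.(\i.((u i) ((\g.(\i.(h (g i)))) i))))
Step 6: (\h.(\i.((u i) (\j.(h (i j))))))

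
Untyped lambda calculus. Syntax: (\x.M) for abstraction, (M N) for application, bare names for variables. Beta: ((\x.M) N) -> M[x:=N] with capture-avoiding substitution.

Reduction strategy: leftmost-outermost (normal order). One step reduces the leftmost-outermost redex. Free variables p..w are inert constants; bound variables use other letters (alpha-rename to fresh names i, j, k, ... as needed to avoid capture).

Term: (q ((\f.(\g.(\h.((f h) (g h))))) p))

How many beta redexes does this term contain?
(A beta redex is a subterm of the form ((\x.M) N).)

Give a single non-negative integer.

Answer: 1

Derivation:
Term: (q ((\f.(\g.(\h.((f h) (g h))))) p))
  Redex: ((\f.(\g.(\h.((f h) (g h))))) p)
Total redexes: 1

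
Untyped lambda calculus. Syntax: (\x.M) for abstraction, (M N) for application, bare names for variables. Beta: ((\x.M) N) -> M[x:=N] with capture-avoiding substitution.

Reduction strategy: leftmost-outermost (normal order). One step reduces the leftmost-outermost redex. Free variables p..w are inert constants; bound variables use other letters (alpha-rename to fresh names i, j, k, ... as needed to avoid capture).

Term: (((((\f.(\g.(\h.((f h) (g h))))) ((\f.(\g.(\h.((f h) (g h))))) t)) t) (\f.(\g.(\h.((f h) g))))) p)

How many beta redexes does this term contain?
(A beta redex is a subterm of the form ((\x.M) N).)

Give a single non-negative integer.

Answer: 2

Derivation:
Term: (((((\f.(\g.(\h.((f h) (g h))))) ((\f.(\g.(\h.((f h) (g h))))) t)) t) (\f.(\g.(\h.((f h) g))))) p)
  Redex: ((\f.(\g.(\h.((f h) (g h))))) ((\f.(\g.(\h.((f h) (g h))))) t))
  Redex: ((\f.(\g.(\h.((f h) (g h))))) t)
Total redexes: 2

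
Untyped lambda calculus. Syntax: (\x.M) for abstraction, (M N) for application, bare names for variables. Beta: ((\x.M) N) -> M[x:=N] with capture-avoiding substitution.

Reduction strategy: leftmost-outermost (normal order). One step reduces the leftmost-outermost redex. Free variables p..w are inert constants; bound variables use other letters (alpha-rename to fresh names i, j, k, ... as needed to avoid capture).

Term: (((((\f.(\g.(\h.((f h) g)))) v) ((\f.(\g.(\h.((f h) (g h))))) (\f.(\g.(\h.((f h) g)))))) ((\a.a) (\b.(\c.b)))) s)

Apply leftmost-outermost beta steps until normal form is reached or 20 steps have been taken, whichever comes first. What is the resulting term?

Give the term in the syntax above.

Step 0: (((((\f.(\g.(\h.((f h) g)))) v) ((\f.(\g.(\h.((f h) (g h))))) (\f.(\g.(\h.((f h) g)))))) ((\a.a) (\b.(\c.b)))) s)
Step 1: ((((\g.(\h.((v h) g))) ((\f.(\g.(\h.((f h) (g h))))) (\f.(\g.(\h.((f h) g)))))) ((\a.a) (\b.(\c.b)))) s)
Step 2: (((\h.((v h) ((\f.(\g.(\h.((f h) (g h))))) (\f.(\g.(\h.((f h) g))))))) ((\a.a) (\b.(\c.b)))) s)
Step 3: (((v ((\a.a) (\b.(\c.b)))) ((\f.(\g.(\h.((f h) (g h))))) (\f.(\g.(\h.((f h) g)))))) s)
Step 4: (((v (\b.(\c.b))) ((\f.(\g.(\h.((f h) (g h))))) (\f.(\g.(\h.((f h) g)))))) s)
Step 5: (((v (\b.(\c.b))) (\g.(\h.(((\f.(\g.(\h.((f h) g)))) h) (g h))))) s)
Step 6: (((v (\b.(\c.b))) (\g.(\h.((\g.(\i.((h i) g))) (g h))))) s)
Step 7: (((v (\b.(\c.b))) (\g.(\h.(\i.((h i) (g h)))))) s)

Answer: (((v (\b.(\c.b))) (\g.(\h.(\i.((h i) (g h)))))) s)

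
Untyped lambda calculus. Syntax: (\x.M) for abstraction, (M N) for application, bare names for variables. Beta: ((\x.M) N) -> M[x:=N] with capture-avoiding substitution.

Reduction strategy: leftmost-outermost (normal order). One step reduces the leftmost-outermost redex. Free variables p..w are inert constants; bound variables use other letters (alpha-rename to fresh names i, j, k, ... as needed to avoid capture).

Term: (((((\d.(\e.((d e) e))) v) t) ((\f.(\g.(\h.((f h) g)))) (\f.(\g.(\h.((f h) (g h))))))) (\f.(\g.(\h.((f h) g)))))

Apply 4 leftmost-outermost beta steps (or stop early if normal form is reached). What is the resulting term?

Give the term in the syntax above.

Answer: ((((v t) t) (\g.(\h.((\g.(\i.((h i) (g i)))) g)))) (\f.(\g.(\h.((f h) g)))))

Derivation:
Step 0: (((((\d.(\e.((d e) e))) v) t) ((\f.(\g.(\h.((f h) g)))) (\f.(\g.(\h.((f h) (g h))))))) (\f.(\g.(\h.((f h) g)))))
Step 1: ((((\e.((v e) e)) t) ((\f.(\g.(\h.((f h) g)))) (\f.(\g.(\h.((f h) (g h))))))) (\f.(\g.(\h.((f h) g)))))
Step 2: ((((v t) t) ((\f.(\g.(\h.((f h) g)))) (\f.(\g.(\h.((f h) (g h))))))) (\f.(\g.(\h.((f h) g)))))
Step 3: ((((v t) t) (\g.(\h.(((\f.(\g.(\h.((f h) (g h))))) h) g)))) (\f.(\g.(\h.((f h) g)))))
Step 4: ((((v t) t) (\g.(\h.((\g.(\i.((h i) (g i)))) g)))) (\f.(\g.(\h.((f h) g)))))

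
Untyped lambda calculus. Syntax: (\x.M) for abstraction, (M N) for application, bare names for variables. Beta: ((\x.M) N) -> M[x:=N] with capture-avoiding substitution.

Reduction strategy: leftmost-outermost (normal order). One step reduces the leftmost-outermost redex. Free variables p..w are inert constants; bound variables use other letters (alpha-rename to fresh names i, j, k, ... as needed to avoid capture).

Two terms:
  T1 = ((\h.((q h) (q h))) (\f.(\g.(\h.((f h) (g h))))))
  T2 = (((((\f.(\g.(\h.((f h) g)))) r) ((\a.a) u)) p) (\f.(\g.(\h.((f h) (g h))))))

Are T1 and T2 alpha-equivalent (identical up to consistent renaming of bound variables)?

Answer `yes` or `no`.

Answer: no

Derivation:
Term 1: ((\h.((q h) (q h))) (\f.(\g.(\h.((f h) (g h))))))
Term 2: (((((\f.(\g.(\h.((f h) g)))) r) ((\a.a) u)) p) (\f.(\g.(\h.((f h) (g h))))))
Alpha-equivalence: compare structure up to binder renaming.
Result: False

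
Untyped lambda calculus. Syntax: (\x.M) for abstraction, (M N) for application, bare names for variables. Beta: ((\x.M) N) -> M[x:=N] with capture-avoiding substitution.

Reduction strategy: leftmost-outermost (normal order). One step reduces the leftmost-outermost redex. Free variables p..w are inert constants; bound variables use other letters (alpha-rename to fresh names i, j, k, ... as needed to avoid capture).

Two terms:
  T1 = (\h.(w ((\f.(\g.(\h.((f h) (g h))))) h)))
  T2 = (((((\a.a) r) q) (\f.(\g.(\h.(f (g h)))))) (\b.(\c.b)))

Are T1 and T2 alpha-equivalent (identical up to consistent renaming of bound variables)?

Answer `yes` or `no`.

Answer: no

Derivation:
Term 1: (\h.(w ((\f.(\g.(\h.((f h) (g h))))) h)))
Term 2: (((((\a.a) r) q) (\f.(\g.(\h.(f (g h)))))) (\b.(\c.b)))
Alpha-equivalence: compare structure up to binder renaming.
Result: False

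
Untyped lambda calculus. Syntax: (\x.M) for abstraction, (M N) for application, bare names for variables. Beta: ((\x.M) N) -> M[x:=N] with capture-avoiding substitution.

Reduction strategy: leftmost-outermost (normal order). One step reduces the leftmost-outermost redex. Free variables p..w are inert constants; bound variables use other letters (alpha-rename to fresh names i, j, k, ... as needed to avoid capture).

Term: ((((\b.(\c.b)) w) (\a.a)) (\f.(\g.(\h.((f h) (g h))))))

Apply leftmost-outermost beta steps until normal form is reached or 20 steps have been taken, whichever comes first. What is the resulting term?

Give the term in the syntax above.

Step 0: ((((\b.(\c.b)) w) (\a.a)) (\f.(\g.(\h.((f h) (g h))))))
Step 1: (((\c.w) (\a.a)) (\f.(\g.(\h.((f h) (g h))))))
Step 2: (w (\f.(\g.(\h.((f h) (g h))))))

Answer: (w (\f.(\g.(\h.((f h) (g h))))))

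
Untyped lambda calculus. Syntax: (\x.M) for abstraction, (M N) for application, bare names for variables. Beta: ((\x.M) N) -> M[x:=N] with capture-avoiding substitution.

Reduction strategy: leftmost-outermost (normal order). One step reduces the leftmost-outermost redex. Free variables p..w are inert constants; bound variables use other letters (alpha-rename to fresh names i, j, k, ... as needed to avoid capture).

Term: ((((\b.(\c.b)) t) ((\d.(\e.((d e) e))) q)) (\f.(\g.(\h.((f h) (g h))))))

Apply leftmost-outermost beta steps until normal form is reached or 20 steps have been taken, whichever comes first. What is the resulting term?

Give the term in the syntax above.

Step 0: ((((\b.(\c.b)) t) ((\d.(\e.((d e) e))) q)) (\f.(\g.(\h.((f h) (g h))))))
Step 1: (((\c.t) ((\d.(\e.((d e) e))) q)) (\f.(\g.(\h.((f h) (g h))))))
Step 2: (t (\f.(\g.(\h.((f h) (g h))))))

Answer: (t (\f.(\g.(\h.((f h) (g h))))))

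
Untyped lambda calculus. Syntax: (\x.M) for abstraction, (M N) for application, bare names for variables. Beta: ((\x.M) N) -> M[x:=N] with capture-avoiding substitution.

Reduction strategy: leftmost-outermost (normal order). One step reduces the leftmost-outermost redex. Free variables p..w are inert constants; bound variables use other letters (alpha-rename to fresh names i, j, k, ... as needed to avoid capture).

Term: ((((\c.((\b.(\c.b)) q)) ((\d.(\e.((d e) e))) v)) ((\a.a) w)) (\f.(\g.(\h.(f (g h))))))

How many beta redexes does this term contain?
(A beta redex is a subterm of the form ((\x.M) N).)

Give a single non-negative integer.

Answer: 4

Derivation:
Term: ((((\c.((\b.(\c.b)) q)) ((\d.(\e.((d e) e))) v)) ((\a.a) w)) (\f.(\g.(\h.(f (g h))))))
  Redex: ((\c.((\b.(\c.b)) q)) ((\d.(\e.((d e) e))) v))
  Redex: ((\b.(\c.b)) q)
  Redex: ((\d.(\e.((d e) e))) v)
  Redex: ((\a.a) w)
Total redexes: 4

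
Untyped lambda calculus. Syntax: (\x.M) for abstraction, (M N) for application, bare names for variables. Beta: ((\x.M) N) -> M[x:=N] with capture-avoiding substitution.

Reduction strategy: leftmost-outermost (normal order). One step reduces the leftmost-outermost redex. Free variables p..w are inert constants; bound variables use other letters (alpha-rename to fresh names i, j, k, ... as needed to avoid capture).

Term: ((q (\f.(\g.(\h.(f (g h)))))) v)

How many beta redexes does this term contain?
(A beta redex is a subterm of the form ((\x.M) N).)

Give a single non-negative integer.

Answer: 0

Derivation:
Term: ((q (\f.(\g.(\h.(f (g h)))))) v)
  (no redexes)
Total redexes: 0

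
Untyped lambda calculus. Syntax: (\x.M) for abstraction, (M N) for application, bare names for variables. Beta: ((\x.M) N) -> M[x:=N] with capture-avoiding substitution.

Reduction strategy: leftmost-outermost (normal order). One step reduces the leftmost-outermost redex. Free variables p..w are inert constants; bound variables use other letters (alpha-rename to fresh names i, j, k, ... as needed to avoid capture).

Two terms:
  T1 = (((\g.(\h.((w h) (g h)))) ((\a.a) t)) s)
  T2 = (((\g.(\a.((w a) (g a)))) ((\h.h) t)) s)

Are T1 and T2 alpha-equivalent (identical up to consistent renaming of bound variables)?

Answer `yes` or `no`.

Answer: yes

Derivation:
Term 1: (((\g.(\h.((w h) (g h)))) ((\a.a) t)) s)
Term 2: (((\g.(\a.((w a) (g a)))) ((\h.h) t)) s)
Alpha-equivalence: compare structure up to binder renaming.
Result: True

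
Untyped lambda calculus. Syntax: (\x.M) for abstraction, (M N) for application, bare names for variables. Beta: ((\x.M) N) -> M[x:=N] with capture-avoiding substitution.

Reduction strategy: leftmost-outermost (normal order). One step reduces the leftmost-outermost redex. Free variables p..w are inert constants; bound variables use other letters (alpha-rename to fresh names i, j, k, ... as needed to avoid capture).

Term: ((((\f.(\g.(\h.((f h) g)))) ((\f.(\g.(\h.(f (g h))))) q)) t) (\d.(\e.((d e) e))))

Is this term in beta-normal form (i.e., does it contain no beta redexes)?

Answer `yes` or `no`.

Term: ((((\f.(\g.(\h.((f h) g)))) ((\f.(\g.(\h.(f (g h))))) q)) t) (\d.(\e.((d e) e))))
Found 2 beta redex(es).

Answer: no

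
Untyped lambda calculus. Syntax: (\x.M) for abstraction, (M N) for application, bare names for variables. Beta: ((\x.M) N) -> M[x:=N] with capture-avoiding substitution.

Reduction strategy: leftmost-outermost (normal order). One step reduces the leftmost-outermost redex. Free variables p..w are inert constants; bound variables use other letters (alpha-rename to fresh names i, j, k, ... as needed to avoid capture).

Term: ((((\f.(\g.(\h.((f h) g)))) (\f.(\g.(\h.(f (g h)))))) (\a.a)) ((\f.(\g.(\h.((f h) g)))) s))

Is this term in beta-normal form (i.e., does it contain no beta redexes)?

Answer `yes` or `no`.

Answer: no

Derivation:
Term: ((((\f.(\g.(\h.((f h) g)))) (\f.(\g.(\h.(f (g h)))))) (\a.a)) ((\f.(\g.(\h.((f h) g)))) s))
Found 2 beta redex(es).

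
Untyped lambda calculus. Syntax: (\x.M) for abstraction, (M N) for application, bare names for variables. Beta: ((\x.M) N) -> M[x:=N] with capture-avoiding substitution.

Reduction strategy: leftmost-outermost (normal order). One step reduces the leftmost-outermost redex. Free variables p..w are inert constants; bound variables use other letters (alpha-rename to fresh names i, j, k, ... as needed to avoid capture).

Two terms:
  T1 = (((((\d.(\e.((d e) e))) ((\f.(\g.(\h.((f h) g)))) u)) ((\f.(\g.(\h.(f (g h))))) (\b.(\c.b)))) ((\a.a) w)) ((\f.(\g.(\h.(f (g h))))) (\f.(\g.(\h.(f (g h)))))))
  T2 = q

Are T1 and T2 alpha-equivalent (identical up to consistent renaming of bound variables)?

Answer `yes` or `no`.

Term 1: (((((\d.(\e.((d e) e))) ((\f.(\g.(\h.((f h) g)))) u)) ((\f.(\g.(\h.(f (g h))))) (\b.(\c.b)))) ((\a.a) w)) ((\f.(\g.(\h.(f (g h))))) (\f.(\g.(\h.(f (g h)))))))
Term 2: q
Alpha-equivalence: compare structure up to binder renaming.
Result: False

Answer: no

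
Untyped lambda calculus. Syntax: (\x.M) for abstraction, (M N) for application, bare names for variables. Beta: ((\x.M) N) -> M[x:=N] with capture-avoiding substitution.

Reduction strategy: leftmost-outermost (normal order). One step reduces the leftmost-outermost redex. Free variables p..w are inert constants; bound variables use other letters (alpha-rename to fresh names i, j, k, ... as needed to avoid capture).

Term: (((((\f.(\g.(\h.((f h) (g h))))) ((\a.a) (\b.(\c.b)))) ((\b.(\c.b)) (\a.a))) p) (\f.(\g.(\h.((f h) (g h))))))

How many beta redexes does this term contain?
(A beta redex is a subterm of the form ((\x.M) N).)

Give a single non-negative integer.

Answer: 3

Derivation:
Term: (((((\f.(\g.(\h.((f h) (g h))))) ((\a.a) (\b.(\c.b)))) ((\b.(\c.b)) (\a.a))) p) (\f.(\g.(\h.((f h) (g h))))))
  Redex: ((\f.(\g.(\h.((f h) (g h))))) ((\a.a) (\b.(\c.b))))
  Redex: ((\a.a) (\b.(\c.b)))
  Redex: ((\b.(\c.b)) (\a.a))
Total redexes: 3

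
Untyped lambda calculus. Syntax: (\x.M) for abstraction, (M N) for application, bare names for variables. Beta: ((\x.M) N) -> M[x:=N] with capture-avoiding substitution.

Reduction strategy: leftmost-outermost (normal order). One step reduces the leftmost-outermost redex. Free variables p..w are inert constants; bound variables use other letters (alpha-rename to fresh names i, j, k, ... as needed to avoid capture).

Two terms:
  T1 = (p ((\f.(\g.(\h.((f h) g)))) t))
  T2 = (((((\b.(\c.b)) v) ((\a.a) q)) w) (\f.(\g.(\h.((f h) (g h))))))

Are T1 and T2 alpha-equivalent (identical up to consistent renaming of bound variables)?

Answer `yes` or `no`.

Answer: no

Derivation:
Term 1: (p ((\f.(\g.(\h.((f h) g)))) t))
Term 2: (((((\b.(\c.b)) v) ((\a.a) q)) w) (\f.(\g.(\h.((f h) (g h))))))
Alpha-equivalence: compare structure up to binder renaming.
Result: False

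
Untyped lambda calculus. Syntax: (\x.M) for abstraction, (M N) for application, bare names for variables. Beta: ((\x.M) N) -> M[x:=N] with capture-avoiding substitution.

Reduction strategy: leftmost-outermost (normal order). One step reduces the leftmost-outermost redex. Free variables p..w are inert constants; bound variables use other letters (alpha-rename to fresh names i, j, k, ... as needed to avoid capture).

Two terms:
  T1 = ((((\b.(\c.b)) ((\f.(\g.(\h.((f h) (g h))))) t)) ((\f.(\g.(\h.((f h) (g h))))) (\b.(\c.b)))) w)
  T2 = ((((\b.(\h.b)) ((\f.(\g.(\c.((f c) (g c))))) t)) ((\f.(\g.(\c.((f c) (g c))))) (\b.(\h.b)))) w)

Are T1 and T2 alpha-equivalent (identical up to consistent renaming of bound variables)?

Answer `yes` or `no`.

Answer: yes

Derivation:
Term 1: ((((\b.(\c.b)) ((\f.(\g.(\h.((f h) (g h))))) t)) ((\f.(\g.(\h.((f h) (g h))))) (\b.(\c.b)))) w)
Term 2: ((((\b.(\h.b)) ((\f.(\g.(\c.((f c) (g c))))) t)) ((\f.(\g.(\c.((f c) (g c))))) (\b.(\h.b)))) w)
Alpha-equivalence: compare structure up to binder renaming.
Result: True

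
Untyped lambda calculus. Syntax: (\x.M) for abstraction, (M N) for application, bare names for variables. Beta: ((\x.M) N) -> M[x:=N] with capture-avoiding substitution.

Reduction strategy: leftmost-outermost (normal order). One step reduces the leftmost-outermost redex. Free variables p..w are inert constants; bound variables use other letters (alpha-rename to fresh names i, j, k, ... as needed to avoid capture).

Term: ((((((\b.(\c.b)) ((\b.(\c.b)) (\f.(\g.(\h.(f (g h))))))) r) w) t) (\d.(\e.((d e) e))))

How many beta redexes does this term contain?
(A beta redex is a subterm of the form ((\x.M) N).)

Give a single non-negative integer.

Answer: 2

Derivation:
Term: ((((((\b.(\c.b)) ((\b.(\c.b)) (\f.(\g.(\h.(f (g h))))))) r) w) t) (\d.(\e.((d e) e))))
  Redex: ((\b.(\c.b)) ((\b.(\c.b)) (\f.(\g.(\h.(f (g h)))))))
  Redex: ((\b.(\c.b)) (\f.(\g.(\h.(f (g h))))))
Total redexes: 2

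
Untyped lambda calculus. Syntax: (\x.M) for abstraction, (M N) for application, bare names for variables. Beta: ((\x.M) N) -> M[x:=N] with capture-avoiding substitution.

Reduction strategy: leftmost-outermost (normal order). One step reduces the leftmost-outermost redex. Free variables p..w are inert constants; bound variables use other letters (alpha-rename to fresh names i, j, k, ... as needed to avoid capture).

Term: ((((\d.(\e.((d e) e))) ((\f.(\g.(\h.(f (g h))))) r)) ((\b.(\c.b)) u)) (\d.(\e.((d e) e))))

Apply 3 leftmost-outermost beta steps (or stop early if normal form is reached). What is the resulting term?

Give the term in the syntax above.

Step 0: ((((\d.(\e.((d e) e))) ((\f.(\g.(\h.(f (g h))))) r)) ((\b.(\c.b)) u)) (\d.(\e.((d e) e))))
Step 1: (((\e.((((\f.(\g.(\h.(f (g h))))) r) e) e)) ((\b.(\c.b)) u)) (\d.(\e.((d e) e))))
Step 2: (((((\f.(\g.(\h.(f (g h))))) r) ((\b.(\c.b)) u)) ((\b.(\c.b)) u)) (\d.(\e.((d e) e))))
Step 3: ((((\g.(\h.(r (g h)))) ((\b.(\c.b)) u)) ((\b.(\c.b)) u)) (\d.(\e.((d e) e))))

Answer: ((((\g.(\h.(r (g h)))) ((\b.(\c.b)) u)) ((\b.(\c.b)) u)) (\d.(\e.((d e) e))))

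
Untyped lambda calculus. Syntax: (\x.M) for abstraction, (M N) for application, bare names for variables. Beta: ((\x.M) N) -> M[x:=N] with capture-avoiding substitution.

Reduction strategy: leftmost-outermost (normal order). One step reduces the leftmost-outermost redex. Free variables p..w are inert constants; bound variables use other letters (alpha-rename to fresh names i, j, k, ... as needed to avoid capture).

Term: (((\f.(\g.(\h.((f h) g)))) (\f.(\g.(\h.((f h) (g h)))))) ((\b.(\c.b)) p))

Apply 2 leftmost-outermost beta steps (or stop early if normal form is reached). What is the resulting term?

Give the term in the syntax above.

Answer: (\h.(((\f.(\g.(\h.((f h) (g h))))) h) ((\b.(\c.b)) p)))

Derivation:
Step 0: (((\f.(\g.(\h.((f h) g)))) (\f.(\g.(\h.((f h) (g h)))))) ((\b.(\c.b)) p))
Step 1: ((\g.(\h.(((\f.(\g.(\h.((f h) (g h))))) h) g))) ((\b.(\c.b)) p))
Step 2: (\h.(((\f.(\g.(\h.((f h) (g h))))) h) ((\b.(\c.b)) p)))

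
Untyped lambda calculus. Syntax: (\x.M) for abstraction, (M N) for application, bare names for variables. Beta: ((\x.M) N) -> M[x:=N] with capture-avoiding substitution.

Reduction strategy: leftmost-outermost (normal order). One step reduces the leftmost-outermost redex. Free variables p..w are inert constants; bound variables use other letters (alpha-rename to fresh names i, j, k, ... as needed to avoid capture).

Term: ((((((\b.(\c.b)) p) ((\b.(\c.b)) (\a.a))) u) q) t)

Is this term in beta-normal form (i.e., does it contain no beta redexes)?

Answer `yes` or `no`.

Term: ((((((\b.(\c.b)) p) ((\b.(\c.b)) (\a.a))) u) q) t)
Found 2 beta redex(es).

Answer: no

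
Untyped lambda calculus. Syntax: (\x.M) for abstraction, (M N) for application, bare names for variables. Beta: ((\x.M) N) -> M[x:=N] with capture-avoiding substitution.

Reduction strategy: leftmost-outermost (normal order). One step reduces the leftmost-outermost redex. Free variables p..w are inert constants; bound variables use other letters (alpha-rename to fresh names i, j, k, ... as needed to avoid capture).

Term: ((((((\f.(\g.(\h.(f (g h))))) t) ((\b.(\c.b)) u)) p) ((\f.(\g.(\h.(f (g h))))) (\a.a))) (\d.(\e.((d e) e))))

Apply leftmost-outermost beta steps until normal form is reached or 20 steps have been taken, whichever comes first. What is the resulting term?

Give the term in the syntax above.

Step 0: ((((((\f.(\g.(\h.(f (g h))))) t) ((\b.(\c.b)) u)) p) ((\f.(\g.(\h.(f (g h))))) (\a.a))) (\d.(\e.((d e) e))))
Step 1: (((((\g.(\h.(t (g h)))) ((\b.(\c.b)) u)) p) ((\f.(\g.(\h.(f (g h))))) (\a.a))) (\d.(\e.((d e) e))))
Step 2: ((((\h.(t (((\b.(\c.b)) u) h))) p) ((\f.(\g.(\h.(f (g h))))) (\a.a))) (\d.(\e.((d e) e))))
Step 3: (((t (((\b.(\c.b)) u) p)) ((\f.(\g.(\h.(f (g h))))) (\a.a))) (\d.(\e.((d e) e))))
Step 4: (((t ((\c.u) p)) ((\f.(\g.(\h.(f (g h))))) (\a.a))) (\d.(\e.((d e) e))))
Step 5: (((t u) ((\f.(\g.(\h.(f (g h))))) (\a.a))) (\d.(\e.((d e) e))))
Step 6: (((t u) (\g.(\h.((\a.a) (g h))))) (\d.(\e.((d e) e))))
Step 7: (((t u) (\g.(\h.(g h)))) (\d.(\e.((d e) e))))

Answer: (((t u) (\g.(\h.(g h)))) (\d.(\e.((d e) e))))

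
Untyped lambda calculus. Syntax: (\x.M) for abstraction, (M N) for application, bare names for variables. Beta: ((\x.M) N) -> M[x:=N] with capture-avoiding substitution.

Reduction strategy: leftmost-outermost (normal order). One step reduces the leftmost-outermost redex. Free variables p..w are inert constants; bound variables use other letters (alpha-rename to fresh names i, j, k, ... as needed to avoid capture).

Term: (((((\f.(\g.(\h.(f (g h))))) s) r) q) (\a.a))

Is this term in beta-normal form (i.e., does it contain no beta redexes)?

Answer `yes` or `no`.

Term: (((((\f.(\g.(\h.(f (g h))))) s) r) q) (\a.a))
Found 1 beta redex(es).

Answer: no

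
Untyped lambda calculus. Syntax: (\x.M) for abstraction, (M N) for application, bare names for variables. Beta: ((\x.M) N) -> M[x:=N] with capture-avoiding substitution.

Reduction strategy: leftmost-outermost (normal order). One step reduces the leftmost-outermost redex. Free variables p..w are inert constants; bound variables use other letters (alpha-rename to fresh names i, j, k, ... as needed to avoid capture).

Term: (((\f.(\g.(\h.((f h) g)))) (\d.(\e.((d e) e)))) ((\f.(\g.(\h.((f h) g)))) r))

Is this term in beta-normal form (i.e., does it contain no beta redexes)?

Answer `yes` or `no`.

Term: (((\f.(\g.(\h.((f h) g)))) (\d.(\e.((d e) e)))) ((\f.(\g.(\h.((f h) g)))) r))
Found 2 beta redex(es).

Answer: no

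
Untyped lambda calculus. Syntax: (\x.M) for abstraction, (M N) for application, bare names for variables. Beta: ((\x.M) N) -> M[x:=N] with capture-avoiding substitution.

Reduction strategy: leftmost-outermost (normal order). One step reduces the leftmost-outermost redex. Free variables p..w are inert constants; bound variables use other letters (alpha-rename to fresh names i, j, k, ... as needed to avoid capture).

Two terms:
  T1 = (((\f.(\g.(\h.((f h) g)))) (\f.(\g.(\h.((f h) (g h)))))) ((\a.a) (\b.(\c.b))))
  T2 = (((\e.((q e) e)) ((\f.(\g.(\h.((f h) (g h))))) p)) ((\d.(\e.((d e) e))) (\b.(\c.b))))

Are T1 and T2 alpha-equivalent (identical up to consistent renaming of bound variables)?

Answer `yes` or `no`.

Answer: no

Derivation:
Term 1: (((\f.(\g.(\h.((f h) g)))) (\f.(\g.(\h.((f h) (g h)))))) ((\a.a) (\b.(\c.b))))
Term 2: (((\e.((q e) e)) ((\f.(\g.(\h.((f h) (g h))))) p)) ((\d.(\e.((d e) e))) (\b.(\c.b))))
Alpha-equivalence: compare structure up to binder renaming.
Result: False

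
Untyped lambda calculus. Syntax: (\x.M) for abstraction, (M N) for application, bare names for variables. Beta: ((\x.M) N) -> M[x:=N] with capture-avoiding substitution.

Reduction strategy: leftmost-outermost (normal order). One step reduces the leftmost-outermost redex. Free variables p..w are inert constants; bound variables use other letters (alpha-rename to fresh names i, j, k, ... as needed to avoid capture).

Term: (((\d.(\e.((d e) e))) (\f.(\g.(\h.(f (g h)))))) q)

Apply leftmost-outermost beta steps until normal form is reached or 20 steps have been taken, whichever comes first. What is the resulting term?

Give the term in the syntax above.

Answer: (\h.(q (q h)))

Derivation:
Step 0: (((\d.(\e.((d e) e))) (\f.(\g.(\h.(f (g h)))))) q)
Step 1: ((\e.(((\f.(\g.(\h.(f (g h))))) e) e)) q)
Step 2: (((\f.(\g.(\h.(f (g h))))) q) q)
Step 3: ((\g.(\h.(q (g h)))) q)
Step 4: (\h.(q (q h)))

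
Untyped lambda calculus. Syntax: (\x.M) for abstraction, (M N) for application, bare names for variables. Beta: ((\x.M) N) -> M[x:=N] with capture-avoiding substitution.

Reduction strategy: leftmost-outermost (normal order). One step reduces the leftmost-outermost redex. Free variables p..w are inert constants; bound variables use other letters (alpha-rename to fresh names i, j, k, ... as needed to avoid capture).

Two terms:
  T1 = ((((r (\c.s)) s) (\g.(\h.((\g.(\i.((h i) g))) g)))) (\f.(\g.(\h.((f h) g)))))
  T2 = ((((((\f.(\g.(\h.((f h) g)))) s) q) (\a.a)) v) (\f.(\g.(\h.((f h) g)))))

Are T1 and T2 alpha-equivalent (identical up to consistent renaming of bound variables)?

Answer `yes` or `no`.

Answer: no

Derivation:
Term 1: ((((r (\c.s)) s) (\g.(\h.((\g.(\i.((h i) g))) g)))) (\f.(\g.(\h.((f h) g)))))
Term 2: ((((((\f.(\g.(\h.((f h) g)))) s) q) (\a.a)) v) (\f.(\g.(\h.((f h) g)))))
Alpha-equivalence: compare structure up to binder renaming.
Result: False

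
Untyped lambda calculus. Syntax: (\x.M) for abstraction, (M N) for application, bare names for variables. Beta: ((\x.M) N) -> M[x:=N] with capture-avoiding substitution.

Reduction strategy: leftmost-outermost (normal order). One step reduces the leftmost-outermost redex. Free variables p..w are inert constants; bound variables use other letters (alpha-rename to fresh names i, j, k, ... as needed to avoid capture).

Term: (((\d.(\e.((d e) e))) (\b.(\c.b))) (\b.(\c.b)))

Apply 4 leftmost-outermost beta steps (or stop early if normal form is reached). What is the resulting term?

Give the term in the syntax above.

Answer: (\b.(\c.b))

Derivation:
Step 0: (((\d.(\e.((d e) e))) (\b.(\c.b))) (\b.(\c.b)))
Step 1: ((\e.(((\b.(\c.b)) e) e)) (\b.(\c.b)))
Step 2: (((\b.(\c.b)) (\b.(\c.b))) (\b.(\c.b)))
Step 3: ((\c.(\b.(\c.b))) (\b.(\c.b)))
Step 4: (\b.(\c.b))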